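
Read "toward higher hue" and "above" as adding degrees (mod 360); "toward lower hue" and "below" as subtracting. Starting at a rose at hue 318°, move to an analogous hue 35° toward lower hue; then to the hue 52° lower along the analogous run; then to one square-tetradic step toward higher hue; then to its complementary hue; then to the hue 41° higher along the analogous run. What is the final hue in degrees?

182°

analog 35° ↓ −35°: 318 − 35 = 283°
analog 52° ↓ −52°: 283 − 52 = 231°
square ↑ +90°: 231 + 90 = 321°
complement +180°: 321 + 180 = 501 → 501 − 360 = 141°
analog 41° ↑ +41°: 141 + 41 = 182°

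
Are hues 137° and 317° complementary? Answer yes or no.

Angular distance: |137 − 317| = 180 = 180°.
Complementary requires 180°.

yes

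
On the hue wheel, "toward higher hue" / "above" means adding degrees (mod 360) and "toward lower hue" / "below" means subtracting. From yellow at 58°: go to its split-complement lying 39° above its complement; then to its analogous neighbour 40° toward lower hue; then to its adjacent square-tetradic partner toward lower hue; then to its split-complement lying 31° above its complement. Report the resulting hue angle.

358°

split-comp 39° ↑ +219°: 58 + 219 = 277°
analog 40° ↓ −40°: 277 − 40 = 237°
square ↓ −90°: 237 − 90 = 147°
split-comp 31° ↑ +211°: 147 + 211 = 358°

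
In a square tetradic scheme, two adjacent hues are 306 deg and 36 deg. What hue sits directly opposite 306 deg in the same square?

A square tetradic scheme places four hues 90° apart; opposite corners are 180° apart.
306 + 180 = 486 → 486 − 360 = 126°

126°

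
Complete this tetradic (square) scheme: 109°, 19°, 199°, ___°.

A square tetradic scheme places four hues every 90°.
The full set through 19° is {19°, 109°, 199°, 289°}.
Given {19°, 109°, 199°}, the missing hue is 289°.

289°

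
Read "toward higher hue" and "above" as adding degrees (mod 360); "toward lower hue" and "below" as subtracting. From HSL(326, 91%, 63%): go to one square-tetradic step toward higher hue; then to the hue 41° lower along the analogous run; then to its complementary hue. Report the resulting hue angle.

195°

+90° (square ↑): 326 + 90 = 416 → 416 − 360 = 56°
−41° (analog 41° ↓): 56 − 41 = 15°
+180° (complement): 15 + 180 = 195°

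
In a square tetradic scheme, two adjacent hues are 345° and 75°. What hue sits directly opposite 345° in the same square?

A square tetradic scheme places four hues 90° apart; opposite corners are 180° apart.
345 + 180 = 525 → 525 − 360 = 165°

165°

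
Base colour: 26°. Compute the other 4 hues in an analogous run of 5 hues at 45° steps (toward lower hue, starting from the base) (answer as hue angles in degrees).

Analogous hues sit every 45° along the wheel.
26 − 45 = -19 → -19 + 360 = 341°
26 − 90 = -64 → -64 + 360 = 296°
26 − 135 = -109 → -109 + 360 = 251°
26 − 180 = -154 → -154 + 360 = 206°

341°, 296°, 251°, and 206°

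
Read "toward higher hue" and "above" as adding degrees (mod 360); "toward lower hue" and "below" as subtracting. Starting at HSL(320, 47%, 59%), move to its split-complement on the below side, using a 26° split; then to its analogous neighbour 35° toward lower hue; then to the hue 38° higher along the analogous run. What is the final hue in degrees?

+154° (split-comp 26° ↓): 320 + 154 = 474 → 474 − 360 = 114°
−35° (analog 35° ↓): 114 − 35 = 79°
+38° (analog 38° ↑): 79 + 38 = 117°

117°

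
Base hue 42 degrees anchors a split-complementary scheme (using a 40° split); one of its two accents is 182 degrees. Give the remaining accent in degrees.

Split-complementary hues sit 40° either side of the complement.
Complement of the base 42°: 42 + 180 = 222°
The given accent 182° is 40° one side of 222°; the other accent sits 40° the other side: 222 + 40 = 262°

262°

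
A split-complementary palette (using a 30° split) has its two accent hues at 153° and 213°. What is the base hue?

3°

The accents sit 30° either side of the complement, so the complement is their short-arc midpoint on the wheel.
Short-arc midpoint of 153° and 213°: 183°.
Base is 180° from the complement: 183 − 180 = 3°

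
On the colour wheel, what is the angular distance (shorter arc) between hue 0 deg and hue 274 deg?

86°

|0 − 274| = 274.
The shorter arc is 360 − 274 = 86°.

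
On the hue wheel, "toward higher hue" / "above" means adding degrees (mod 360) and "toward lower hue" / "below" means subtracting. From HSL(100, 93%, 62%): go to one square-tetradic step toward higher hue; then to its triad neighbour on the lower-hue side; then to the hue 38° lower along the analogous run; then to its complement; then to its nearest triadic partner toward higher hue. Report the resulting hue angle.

332°

+90° (square ↑): 100 + 90 = 190°
−120° (triadic ↓): 190 − 120 = 70°
−38° (analog 38° ↓): 70 − 38 = 32°
+180° (complement): 32 + 180 = 212°
+120° (triadic ↑): 212 + 120 = 332°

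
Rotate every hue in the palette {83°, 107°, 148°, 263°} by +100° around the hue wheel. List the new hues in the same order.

183°, 207°, 248°, 3°

83 + 100 = 183°
107 + 100 = 207°
148 + 100 = 248°
263 + 100 = 363 → 363 − 360 = 3°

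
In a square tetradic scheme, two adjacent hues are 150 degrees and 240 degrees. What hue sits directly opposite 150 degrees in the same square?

A square tetradic scheme places four hues 90° apart; opposite corners are 180° apart.
150 + 180 = 330°

330°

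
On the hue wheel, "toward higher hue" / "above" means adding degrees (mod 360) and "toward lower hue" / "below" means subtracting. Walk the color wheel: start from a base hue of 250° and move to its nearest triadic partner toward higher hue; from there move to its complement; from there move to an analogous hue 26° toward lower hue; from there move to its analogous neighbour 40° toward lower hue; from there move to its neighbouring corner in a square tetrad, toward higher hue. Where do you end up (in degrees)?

+120° (triadic ↑): 250 + 120 = 370 → 370 − 360 = 10°
+180° (complement): 10 + 180 = 190°
−26° (analog 26° ↓): 190 − 26 = 164°
−40° (analog 40° ↓): 164 − 40 = 124°
+90° (square ↑): 124 + 90 = 214°

214°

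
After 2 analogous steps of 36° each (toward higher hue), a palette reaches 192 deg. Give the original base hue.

2 steps of 36° (toward higher hue) give a net shift of +72°.
Start = end − shift: 192 − 72 = 120°

120°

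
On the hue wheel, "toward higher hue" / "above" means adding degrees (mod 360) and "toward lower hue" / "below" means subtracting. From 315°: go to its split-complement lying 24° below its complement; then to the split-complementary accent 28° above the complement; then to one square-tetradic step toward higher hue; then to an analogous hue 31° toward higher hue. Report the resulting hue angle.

split-comp 24° ↓ +156°: 315 + 156 = 471 → 471 − 360 = 111°
split-comp 28° ↑ +208°: 111 + 208 = 319°
square ↑ +90°: 319 + 90 = 409 → 409 − 360 = 49°
analog 31° ↑ +31°: 49 + 31 = 80°

80°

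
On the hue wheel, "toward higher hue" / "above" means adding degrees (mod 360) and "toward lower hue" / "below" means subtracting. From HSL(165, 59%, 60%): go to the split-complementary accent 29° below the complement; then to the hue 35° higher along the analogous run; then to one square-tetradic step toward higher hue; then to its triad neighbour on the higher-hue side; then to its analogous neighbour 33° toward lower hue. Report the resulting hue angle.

split-comp 29° ↓ +151°: 165 + 151 = 316°
analog 35° ↑ +35°: 316 + 35 = 351°
square ↑ +90°: 351 + 90 = 441 → 441 − 360 = 81°
triadic ↑ +120°: 81 + 120 = 201°
analog 33° ↓ −33°: 201 − 33 = 168°

168°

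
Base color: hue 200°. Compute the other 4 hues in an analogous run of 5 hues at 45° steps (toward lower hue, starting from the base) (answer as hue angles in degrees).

155°, 110°, 65°, 20°

Analogous hues sit every 45° along the wheel.
200 − 45 = 155°
200 − 90 = 110°
200 − 135 = 65°
200 − 180 = 20°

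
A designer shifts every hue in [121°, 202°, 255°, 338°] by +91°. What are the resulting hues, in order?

212°, 293°, 346°, 69°

121 + 91 = 212°
202 + 91 = 293°
255 + 91 = 346°
338 + 91 = 429 → 429 − 360 = 69°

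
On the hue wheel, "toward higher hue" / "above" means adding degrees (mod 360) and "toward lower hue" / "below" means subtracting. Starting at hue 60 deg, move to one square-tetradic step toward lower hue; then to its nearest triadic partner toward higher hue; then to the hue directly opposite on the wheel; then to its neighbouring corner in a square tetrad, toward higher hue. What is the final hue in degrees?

0°

60 − 90 = -30 → -30 + 360 = 330°   (square ↓)
330 + 120 = 450 → 450 − 360 = 90°   (triadic ↑)
90 + 180 = 270°   (complement)
270 + 90 = 360 → 360 − 360 = 0°   (square ↑)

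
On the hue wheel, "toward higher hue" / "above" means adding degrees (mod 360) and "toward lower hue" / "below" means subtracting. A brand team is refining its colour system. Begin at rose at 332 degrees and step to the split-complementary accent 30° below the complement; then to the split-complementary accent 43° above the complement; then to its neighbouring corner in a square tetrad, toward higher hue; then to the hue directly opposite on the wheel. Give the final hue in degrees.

255°

332 + 150 = 482 → 482 − 360 = 122°   (split-comp 30° ↓)
122 + 223 = 345°   (split-comp 43° ↑)
345 + 90 = 435 → 435 − 360 = 75°   (square ↑)
75 + 180 = 255°   (complement)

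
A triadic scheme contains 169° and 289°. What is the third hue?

49°

A triad spaces three hues 120° apart.
The full set is {49°, 169°, 289°}.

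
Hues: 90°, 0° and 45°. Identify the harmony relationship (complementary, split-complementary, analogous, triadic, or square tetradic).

analogous

Sort the hues: 0°, 45°, 90°.
Successive gaps around the wheel: 45°, 45°, 270°.
A run of hues at equal small steps (45°) with one large closing gap is an analogous group.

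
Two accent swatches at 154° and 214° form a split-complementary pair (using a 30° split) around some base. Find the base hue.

The accents sit 30° either side of the complement, so the complement is their short-arc midpoint on the wheel.
Short-arc midpoint of 154° and 214°: 184°.
Base is 180° from the complement: 184 − 180 = 4°

4°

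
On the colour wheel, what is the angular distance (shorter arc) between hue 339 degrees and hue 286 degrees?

53°

|339 − 286| = 53.
53 ≤ 180, so the shorter arc is 53°.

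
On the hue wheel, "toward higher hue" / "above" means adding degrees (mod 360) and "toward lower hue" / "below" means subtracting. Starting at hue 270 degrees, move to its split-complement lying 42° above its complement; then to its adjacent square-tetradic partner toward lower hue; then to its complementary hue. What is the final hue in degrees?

+222° (split-comp 42° ↑): 270 + 222 = 492 → 492 − 360 = 132°
−90° (square ↓): 132 − 90 = 42°
+180° (complement): 42 + 180 = 222°

222°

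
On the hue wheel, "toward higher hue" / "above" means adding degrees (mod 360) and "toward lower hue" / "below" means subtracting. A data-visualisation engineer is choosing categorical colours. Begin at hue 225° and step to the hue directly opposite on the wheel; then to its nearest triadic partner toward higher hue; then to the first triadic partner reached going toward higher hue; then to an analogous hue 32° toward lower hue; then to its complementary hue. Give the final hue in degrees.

73°

225 + 180 = 405 → 405 − 360 = 45°   (complement)
45 + 120 = 165°   (triadic ↑)
165 + 120 = 285°   (triadic ↑)
285 − 32 = 253°   (analog 32° ↓)
253 + 180 = 433 → 433 − 360 = 73°   (complement)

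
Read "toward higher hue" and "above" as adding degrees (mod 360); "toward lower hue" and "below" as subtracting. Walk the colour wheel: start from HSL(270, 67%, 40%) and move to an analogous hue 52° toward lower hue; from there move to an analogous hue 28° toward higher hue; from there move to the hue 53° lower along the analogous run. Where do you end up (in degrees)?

−52° (analog 52° ↓): 270 − 52 = 218°
+28° (analog 28° ↑): 218 + 28 = 246°
−53° (analog 53° ↓): 246 − 53 = 193°

193°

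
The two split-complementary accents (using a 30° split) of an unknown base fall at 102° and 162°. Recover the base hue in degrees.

The accents sit 30° either side of the complement, so the complement is their short-arc midpoint on the wheel.
Short-arc midpoint of 102° and 162°: 132°.
Base is 180° from the complement: 132 − 180 = -48 → -48 + 360 = 312°

312°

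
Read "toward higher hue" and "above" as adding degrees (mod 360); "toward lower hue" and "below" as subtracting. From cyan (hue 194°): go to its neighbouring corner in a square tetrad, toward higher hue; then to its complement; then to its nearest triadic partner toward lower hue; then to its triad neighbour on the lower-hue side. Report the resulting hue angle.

224°

194 + 90 = 284°   (square ↑)
284 + 180 = 464 → 464 − 360 = 104°   (complement)
104 − 120 = -16 → -16 + 360 = 344°   (triadic ↓)
344 − 120 = 224°   (triadic ↓)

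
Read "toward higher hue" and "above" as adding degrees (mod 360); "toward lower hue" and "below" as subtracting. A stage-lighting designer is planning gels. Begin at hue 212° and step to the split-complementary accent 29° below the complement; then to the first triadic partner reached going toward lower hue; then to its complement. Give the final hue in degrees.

63°

212 + 151 = 363 → 363 − 360 = 3°   (split-comp 29° ↓)
3 − 120 = -117 → -117 + 360 = 243°   (triadic ↓)
243 + 180 = 423 → 423 − 360 = 63°   (complement)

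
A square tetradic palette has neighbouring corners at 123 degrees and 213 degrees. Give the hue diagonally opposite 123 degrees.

A square tetradic scheme places four hues 90° apart; opposite corners are 180° apart.
123 + 180 = 303°

303°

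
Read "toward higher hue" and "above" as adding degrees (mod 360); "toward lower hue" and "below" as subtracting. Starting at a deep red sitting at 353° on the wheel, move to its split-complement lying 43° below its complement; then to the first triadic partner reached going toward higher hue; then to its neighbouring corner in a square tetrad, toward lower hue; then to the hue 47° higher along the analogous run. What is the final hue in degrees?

207°

split-comp 43° ↓ +137°: 353 + 137 = 490 → 490 − 360 = 130°
triadic ↑ +120°: 130 + 120 = 250°
square ↓ −90°: 250 − 90 = 160°
analog 47° ↑ +47°: 160 + 47 = 207°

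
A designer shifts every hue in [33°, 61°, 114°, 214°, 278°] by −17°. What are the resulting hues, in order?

16°, 44°, 97°, 197°, 261°

33 − 17 = 16°
61 − 17 = 44°
114 − 17 = 97°
214 − 17 = 197°
278 − 17 = 261°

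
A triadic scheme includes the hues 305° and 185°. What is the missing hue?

A triad places three hues 120° apart.
The full set through 185° is {65°, 185°, 305°}.
Given {185°, 305°}, the missing hue is 65°.

65°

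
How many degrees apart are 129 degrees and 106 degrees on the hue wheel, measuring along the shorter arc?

23°

|129 − 106| = 23.
23 ≤ 180, so the shorter arc is 23°.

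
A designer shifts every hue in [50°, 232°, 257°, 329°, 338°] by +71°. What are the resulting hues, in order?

50 + 71 = 121°
232 + 71 = 303°
257 + 71 = 328°
329 + 71 = 400 → 400 − 360 = 40°
338 + 71 = 409 → 409 − 360 = 49°

121°, 303°, 328°, 40°, 49°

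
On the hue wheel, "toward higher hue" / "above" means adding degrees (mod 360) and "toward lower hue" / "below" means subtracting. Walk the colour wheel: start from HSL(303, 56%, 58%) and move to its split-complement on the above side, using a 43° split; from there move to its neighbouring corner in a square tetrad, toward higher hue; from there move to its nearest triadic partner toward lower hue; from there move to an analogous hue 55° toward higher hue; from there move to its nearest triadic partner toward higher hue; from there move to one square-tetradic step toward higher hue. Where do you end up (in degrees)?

303 + 223 = 526 → 526 − 360 = 166°   (split-comp 43° ↑)
166 + 90 = 256°   (square ↑)
256 − 120 = 136°   (triadic ↓)
136 + 55 = 191°   (analog 55° ↑)
191 + 120 = 311°   (triadic ↑)
311 + 90 = 401 → 401 − 360 = 41°   (square ↑)

41°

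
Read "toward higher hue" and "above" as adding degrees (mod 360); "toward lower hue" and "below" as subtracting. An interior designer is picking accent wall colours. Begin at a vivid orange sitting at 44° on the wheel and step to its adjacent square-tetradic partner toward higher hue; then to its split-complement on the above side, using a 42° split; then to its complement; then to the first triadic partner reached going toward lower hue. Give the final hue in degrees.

56°

square ↑ +90°: 44 + 90 = 134°
split-comp 42° ↑ +222°: 134 + 222 = 356°
complement +180°: 356 + 180 = 536 → 536 − 360 = 176°
triadic ↓ −120°: 176 − 120 = 56°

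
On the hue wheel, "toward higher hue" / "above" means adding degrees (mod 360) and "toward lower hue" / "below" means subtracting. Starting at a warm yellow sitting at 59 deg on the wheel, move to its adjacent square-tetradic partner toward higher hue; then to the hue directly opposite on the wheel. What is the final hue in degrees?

square ↑ +90°: 59 + 90 = 149°
complement +180°: 149 + 180 = 329°

329°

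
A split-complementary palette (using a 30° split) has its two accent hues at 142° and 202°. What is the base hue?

352°

The accents sit 30° either side of the complement, so the complement is their short-arc midpoint on the wheel.
Short-arc midpoint of 142° and 202°: 172°.
Base is 180° from the complement: 172 − 180 = -8 → -8 + 360 = 352°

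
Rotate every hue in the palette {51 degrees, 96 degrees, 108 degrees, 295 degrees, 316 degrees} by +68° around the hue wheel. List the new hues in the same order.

51 + 68 = 119°
96 + 68 = 164°
108 + 68 = 176°
295 + 68 = 363 → 363 − 360 = 3°
316 + 68 = 384 → 384 − 360 = 24°

119°, 164°, 176°, 3°, 24°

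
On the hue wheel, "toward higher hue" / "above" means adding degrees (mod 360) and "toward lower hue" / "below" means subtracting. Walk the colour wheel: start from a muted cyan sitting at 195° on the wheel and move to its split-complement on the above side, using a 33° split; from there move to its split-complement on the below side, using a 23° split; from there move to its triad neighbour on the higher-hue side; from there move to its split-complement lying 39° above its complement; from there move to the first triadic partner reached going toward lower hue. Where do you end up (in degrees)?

64°

+213° (split-comp 33° ↑): 195 + 213 = 408 → 408 − 360 = 48°
+157° (split-comp 23° ↓): 48 + 157 = 205°
+120° (triadic ↑): 205 + 120 = 325°
+219° (split-comp 39° ↑): 325 + 219 = 544 → 544 − 360 = 184°
−120° (triadic ↓): 184 − 120 = 64°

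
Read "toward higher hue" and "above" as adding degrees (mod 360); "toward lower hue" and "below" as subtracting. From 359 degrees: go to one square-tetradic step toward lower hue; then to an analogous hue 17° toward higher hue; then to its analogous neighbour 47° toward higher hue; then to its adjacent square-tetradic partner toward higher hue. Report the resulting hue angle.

square ↓ −90°: 359 − 90 = 269°
analog 17° ↑ +17°: 269 + 17 = 286°
analog 47° ↑ +47°: 286 + 47 = 333°
square ↑ +90°: 333 + 90 = 423 → 423 − 360 = 63°

63°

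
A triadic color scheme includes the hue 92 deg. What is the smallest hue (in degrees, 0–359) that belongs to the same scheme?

A triad places three hues 120° apart.
The full set through 92° is {92°, 212°, 332°}.

92°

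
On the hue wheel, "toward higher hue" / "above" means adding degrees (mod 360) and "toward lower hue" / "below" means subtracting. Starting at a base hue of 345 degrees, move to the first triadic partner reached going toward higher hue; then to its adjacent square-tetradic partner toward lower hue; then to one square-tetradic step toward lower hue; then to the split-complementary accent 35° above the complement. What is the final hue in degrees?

140°

+120° (triadic ↑): 345 + 120 = 465 → 465 − 360 = 105°
−90° (square ↓): 105 − 90 = 15°
−90° (square ↓): 15 − 90 = -75 → -75 + 360 = 285°
+215° (split-comp 35° ↑): 285 + 215 = 500 → 500 − 360 = 140°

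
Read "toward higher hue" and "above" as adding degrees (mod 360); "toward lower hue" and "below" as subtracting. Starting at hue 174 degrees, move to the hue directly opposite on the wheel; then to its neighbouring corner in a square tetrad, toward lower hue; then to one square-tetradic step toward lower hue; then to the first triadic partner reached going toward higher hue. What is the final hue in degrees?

294°

174 + 180 = 354°   (complement)
354 − 90 = 264°   (square ↓)
264 − 90 = 174°   (square ↓)
174 + 120 = 294°   (triadic ↑)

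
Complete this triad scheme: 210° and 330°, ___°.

90°

A triad places three hues 120° apart.
The full set through 210° is {90°, 210°, 330°}.
Given {210°, 330°}, the missing hue is 90°.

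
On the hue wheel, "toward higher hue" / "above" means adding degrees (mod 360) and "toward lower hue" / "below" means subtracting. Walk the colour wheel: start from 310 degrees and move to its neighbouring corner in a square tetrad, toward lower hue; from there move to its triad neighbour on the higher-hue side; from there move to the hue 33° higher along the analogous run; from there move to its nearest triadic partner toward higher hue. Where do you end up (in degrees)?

−90° (square ↓): 310 − 90 = 220°
+120° (triadic ↑): 220 + 120 = 340°
+33° (analog 33° ↑): 340 + 33 = 373 → 373 − 360 = 13°
+120° (triadic ↑): 13 + 120 = 133°

133°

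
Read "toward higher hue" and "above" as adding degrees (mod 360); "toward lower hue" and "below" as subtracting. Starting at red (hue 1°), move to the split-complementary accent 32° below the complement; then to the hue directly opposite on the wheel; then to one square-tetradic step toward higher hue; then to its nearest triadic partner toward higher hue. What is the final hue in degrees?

1 + 148 = 149°   (split-comp 32° ↓)
149 + 180 = 329°   (complement)
329 + 90 = 419 → 419 − 360 = 59°   (square ↑)
59 + 120 = 179°   (triadic ↑)

179°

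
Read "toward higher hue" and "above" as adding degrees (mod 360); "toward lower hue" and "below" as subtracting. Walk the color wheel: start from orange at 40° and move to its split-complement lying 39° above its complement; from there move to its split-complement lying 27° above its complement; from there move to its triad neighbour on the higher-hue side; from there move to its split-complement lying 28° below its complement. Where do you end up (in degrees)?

split-comp 39° ↑ +219°: 40 + 219 = 259°
split-comp 27° ↑ +207°: 259 + 207 = 466 → 466 − 360 = 106°
triadic ↑ +120°: 106 + 120 = 226°
split-comp 28° ↓ +152°: 226 + 152 = 378 → 378 − 360 = 18°

18°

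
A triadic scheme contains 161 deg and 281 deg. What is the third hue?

A triad spaces three hues 120° apart.
The full set is {41°, 161°, 281°}.

41°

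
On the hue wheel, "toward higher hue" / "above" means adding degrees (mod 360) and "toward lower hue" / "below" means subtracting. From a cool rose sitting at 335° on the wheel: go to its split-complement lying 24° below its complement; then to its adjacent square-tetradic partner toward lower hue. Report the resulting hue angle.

split-comp 24° ↓ +156°: 335 + 156 = 491 → 491 − 360 = 131°
square ↓ −90°: 131 − 90 = 41°

41°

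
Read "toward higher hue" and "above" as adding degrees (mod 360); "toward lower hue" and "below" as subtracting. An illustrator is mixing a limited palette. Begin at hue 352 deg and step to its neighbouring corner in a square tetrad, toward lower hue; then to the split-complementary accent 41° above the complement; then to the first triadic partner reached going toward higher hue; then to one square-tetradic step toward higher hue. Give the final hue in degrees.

square ↓ −90°: 352 − 90 = 262°
split-comp 41° ↑ +221°: 262 + 221 = 483 → 483 − 360 = 123°
triadic ↑ +120°: 123 + 120 = 243°
square ↑ +90°: 243 + 90 = 333°

333°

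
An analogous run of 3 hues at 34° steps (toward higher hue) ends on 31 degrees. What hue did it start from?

323°

2 steps of 34° (toward higher hue) give a net shift of +68°.
Start = end − shift: 31 − 68 = -37 → -37 + 360 = 323°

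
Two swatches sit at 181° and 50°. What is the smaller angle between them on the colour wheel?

131°

|181 − 50| = 131.
131 ≤ 180, so the shorter arc is 131°.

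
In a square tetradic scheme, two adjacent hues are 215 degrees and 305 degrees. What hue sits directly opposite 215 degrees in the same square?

A square tetradic scheme places four hues 90° apart; opposite corners are 180° apart.
215 + 180 = 395 → 395 − 360 = 35°

35°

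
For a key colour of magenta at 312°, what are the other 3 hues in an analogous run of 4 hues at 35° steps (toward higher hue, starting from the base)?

347°, 22°, and 57°

Analogous hues sit every 35° along the wheel.
312 + 35 = 347°
312 + 70 = 382 → 382 − 360 = 22°
312 + 105 = 417 → 417 − 360 = 57°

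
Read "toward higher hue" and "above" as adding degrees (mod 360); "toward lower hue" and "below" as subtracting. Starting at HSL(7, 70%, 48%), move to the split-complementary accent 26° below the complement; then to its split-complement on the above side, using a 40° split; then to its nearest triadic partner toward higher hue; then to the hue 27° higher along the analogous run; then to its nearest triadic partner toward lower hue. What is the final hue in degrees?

48°

split-comp 26° ↓ +154°: 7 + 154 = 161°
split-comp 40° ↑ +220°: 161 + 220 = 381 → 381 − 360 = 21°
triadic ↑ +120°: 21 + 120 = 141°
analog 27° ↑ +27°: 141 + 27 = 168°
triadic ↓ −120°: 168 − 120 = 48°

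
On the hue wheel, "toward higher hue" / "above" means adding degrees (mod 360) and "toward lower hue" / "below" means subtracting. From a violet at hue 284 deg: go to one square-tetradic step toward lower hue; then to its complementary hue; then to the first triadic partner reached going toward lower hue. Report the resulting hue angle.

square ↓ −90°: 284 − 90 = 194°
complement +180°: 194 + 180 = 374 → 374 − 360 = 14°
triadic ↓ −120°: 14 − 120 = -106 → -106 + 360 = 254°

254°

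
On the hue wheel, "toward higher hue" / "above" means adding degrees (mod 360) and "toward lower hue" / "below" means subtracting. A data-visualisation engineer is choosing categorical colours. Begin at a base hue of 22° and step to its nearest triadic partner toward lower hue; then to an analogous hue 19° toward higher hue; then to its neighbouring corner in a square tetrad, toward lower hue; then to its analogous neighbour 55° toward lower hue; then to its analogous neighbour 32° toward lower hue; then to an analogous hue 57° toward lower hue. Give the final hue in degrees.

triadic ↓ −120°: 22 − 120 = -98 → -98 + 360 = 262°
analog 19° ↑ +19°: 262 + 19 = 281°
square ↓ −90°: 281 − 90 = 191°
analog 55° ↓ −55°: 191 − 55 = 136°
analog 32° ↓ −32°: 136 − 32 = 104°
analog 57° ↓ −57°: 104 − 57 = 47°

47°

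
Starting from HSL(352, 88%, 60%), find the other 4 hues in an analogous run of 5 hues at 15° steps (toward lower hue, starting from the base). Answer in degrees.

Analogous hues sit every 15° along the wheel.
352 − 15 = 337°
352 − 30 = 322°
352 − 45 = 307°
352 − 60 = 292°

337°, 322°, 307° and 292°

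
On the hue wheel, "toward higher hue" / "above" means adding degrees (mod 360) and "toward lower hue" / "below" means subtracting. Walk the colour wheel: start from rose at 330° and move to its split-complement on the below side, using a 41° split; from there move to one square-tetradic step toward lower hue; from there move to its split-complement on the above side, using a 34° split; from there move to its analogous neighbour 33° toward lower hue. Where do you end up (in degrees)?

200°

+139° (split-comp 41° ↓): 330 + 139 = 469 → 469 − 360 = 109°
−90° (square ↓): 109 − 90 = 19°
+214° (split-comp 34° ↑): 19 + 214 = 233°
−33° (analog 33° ↓): 233 − 33 = 200°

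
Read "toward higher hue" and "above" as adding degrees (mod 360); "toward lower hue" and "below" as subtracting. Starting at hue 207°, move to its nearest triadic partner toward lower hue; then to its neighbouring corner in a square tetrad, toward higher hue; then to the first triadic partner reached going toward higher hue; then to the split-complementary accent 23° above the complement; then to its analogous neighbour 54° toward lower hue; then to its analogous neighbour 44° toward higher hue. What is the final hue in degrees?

130°

−120° (triadic ↓): 207 − 120 = 87°
+90° (square ↑): 87 + 90 = 177°
+120° (triadic ↑): 177 + 120 = 297°
+203° (split-comp 23° ↑): 297 + 203 = 500 → 500 − 360 = 140°
−54° (analog 54° ↓): 140 − 54 = 86°
+44° (analog 44° ↑): 86 + 44 = 130°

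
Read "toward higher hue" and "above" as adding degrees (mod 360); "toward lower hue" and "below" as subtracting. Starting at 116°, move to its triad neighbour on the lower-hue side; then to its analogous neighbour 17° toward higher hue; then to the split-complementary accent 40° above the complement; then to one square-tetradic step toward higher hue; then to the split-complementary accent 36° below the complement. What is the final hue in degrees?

107°

−120° (triadic ↓): 116 − 120 = -4 → -4 + 360 = 356°
+17° (analog 17° ↑): 356 + 17 = 373 → 373 − 360 = 13°
+220° (split-comp 40° ↑): 13 + 220 = 233°
+90° (square ↑): 233 + 90 = 323°
+144° (split-comp 36° ↓): 323 + 144 = 467 → 467 − 360 = 107°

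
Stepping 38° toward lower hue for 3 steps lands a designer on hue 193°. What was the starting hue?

3 steps of 38° (toward lower hue) give a net shift of −114°.
Start = end − shift: 193 + 114 = 307°

307°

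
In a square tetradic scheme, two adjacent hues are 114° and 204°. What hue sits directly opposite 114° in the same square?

A square tetradic scheme places four hues 90° apart; opposite corners are 180° apart.
114 + 180 = 294°

294°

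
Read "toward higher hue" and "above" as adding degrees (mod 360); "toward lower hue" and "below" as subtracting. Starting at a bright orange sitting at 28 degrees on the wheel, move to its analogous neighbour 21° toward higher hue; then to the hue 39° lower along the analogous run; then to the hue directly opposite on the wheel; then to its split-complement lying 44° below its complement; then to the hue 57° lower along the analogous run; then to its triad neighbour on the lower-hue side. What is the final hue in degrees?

28 + 21 = 49°   (analog 21° ↑)
49 − 39 = 10°   (analog 39° ↓)
10 + 180 = 190°   (complement)
190 + 136 = 326°   (split-comp 44° ↓)
326 − 57 = 269°   (analog 57° ↓)
269 − 120 = 149°   (triadic ↓)

149°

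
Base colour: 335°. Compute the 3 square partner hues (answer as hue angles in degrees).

A square tetradic scheme places four hues every 90°.
335 + 90 = 425 → 425 − 360 = 65°
335 + 180 = 515 → 515 − 360 = 155°
335 + 270 = 605 → 605 − 360 = 245°

65°, 155°, and 245°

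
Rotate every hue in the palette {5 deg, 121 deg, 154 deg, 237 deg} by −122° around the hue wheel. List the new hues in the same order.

5 − 122 = -117 → -117 + 360 = 243°
121 − 122 = -1 → -1 + 360 = 359°
154 − 122 = 32°
237 − 122 = 115°

243°, 359°, 32°, 115°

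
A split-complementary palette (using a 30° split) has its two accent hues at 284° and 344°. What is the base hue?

134°

The accents sit 30° either side of the complement, so the complement is their short-arc midpoint on the wheel.
Short-arc midpoint of 284° and 344°: 314°.
Base is 180° from the complement: 314 − 180 = 134°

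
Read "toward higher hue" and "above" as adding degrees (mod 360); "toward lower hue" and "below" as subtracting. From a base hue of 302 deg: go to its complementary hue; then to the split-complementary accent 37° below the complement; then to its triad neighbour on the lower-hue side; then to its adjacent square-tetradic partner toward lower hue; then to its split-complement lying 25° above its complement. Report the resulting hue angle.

260°

complement +180°: 302 + 180 = 482 → 482 − 360 = 122°
split-comp 37° ↓ +143°: 122 + 143 = 265°
triadic ↓ −120°: 265 − 120 = 145°
square ↓ −90°: 145 − 90 = 55°
split-comp 25° ↑ +205°: 55 + 205 = 260°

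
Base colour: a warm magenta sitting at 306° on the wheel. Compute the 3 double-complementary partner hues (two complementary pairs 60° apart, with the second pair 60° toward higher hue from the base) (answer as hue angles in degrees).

306 + 60 = 366 → 366 − 360 = 6°
306 + 180 = 486 → 486 − 360 = 126°
306 + 240 = 546 → 546 − 360 = 186°

6°, 126°, 186°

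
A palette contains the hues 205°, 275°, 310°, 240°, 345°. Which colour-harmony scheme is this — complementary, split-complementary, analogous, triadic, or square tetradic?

Sort the hues: 205°, 240°, 275°, 310°, 345°.
Successive gaps around the wheel: 35°, 35°, 35°, 35°, 220°.
A run of hues at equal small steps (35°) with one large closing gap is an analogous group.

analogous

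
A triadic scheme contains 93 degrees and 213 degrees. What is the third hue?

333°

A triad spaces three hues 120° apart.
The full set is {93°, 213°, 333°}.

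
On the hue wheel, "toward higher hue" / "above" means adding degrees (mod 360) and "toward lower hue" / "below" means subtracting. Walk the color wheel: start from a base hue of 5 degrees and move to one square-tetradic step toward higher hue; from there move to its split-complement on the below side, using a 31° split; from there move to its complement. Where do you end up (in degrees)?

square ↑ +90°: 5 + 90 = 95°
split-comp 31° ↓ +149°: 95 + 149 = 244°
complement +180°: 244 + 180 = 424 → 424 − 360 = 64°

64°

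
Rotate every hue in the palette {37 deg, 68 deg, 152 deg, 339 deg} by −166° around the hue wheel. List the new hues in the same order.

37 − 166 = -129 → -129 + 360 = 231°
68 − 166 = -98 → -98 + 360 = 262°
152 − 166 = -14 → -14 + 360 = 346°
339 − 166 = 173°

231°, 262°, 346°, 173°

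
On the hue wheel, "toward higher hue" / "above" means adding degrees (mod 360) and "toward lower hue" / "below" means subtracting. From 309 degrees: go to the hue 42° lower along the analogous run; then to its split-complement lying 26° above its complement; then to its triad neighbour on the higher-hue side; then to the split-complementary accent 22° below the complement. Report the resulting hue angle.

analog 42° ↓ −42°: 309 − 42 = 267°
split-comp 26° ↑ +206°: 267 + 206 = 473 → 473 − 360 = 113°
triadic ↑ +120°: 113 + 120 = 233°
split-comp 22° ↓ +158°: 233 + 158 = 391 → 391 − 360 = 31°

31°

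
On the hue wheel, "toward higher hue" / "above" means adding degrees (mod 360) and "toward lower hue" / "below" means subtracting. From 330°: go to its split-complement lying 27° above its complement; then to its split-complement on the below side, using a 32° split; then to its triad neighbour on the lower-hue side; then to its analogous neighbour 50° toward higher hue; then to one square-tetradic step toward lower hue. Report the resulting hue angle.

split-comp 27° ↑ +207°: 330 + 207 = 537 → 537 − 360 = 177°
split-comp 32° ↓ +148°: 177 + 148 = 325°
triadic ↓ −120°: 325 − 120 = 205°
analog 50° ↑ +50°: 205 + 50 = 255°
square ↓ −90°: 255 − 90 = 165°

165°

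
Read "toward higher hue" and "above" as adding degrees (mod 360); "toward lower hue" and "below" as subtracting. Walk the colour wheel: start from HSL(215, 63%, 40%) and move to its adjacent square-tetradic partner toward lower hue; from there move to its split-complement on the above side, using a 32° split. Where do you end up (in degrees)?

215 − 90 = 125°   (square ↓)
125 + 212 = 337°   (split-comp 32° ↑)

337°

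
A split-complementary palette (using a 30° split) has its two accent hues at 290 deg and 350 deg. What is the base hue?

140°

The accents sit 30° either side of the complement, so the complement is their short-arc midpoint on the wheel.
Short-arc midpoint of 290° and 350°: 320°.
Base is 180° from the complement: 320 − 180 = 140°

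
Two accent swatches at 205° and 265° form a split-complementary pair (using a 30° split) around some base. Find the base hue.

55°

The accents sit 30° either side of the complement, so the complement is their short-arc midpoint on the wheel.
Short-arc midpoint of 205° and 265°: 235°.
Base is 180° from the complement: 235 − 180 = 55°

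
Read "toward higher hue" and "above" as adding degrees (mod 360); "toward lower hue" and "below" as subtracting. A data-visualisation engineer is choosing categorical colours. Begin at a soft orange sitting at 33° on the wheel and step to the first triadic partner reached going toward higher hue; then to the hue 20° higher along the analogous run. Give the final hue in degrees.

173°

33 + 120 = 153°   (triadic ↑)
153 + 20 = 173°   (analog 20° ↑)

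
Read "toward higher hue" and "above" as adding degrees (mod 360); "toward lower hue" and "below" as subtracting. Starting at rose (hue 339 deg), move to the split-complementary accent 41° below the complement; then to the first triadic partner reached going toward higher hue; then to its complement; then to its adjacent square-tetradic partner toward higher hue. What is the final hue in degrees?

339 + 139 = 478 → 478 − 360 = 118°   (split-comp 41° ↓)
118 + 120 = 238°   (triadic ↑)
238 + 180 = 418 → 418 − 360 = 58°   (complement)
58 + 90 = 148°   (square ↑)

148°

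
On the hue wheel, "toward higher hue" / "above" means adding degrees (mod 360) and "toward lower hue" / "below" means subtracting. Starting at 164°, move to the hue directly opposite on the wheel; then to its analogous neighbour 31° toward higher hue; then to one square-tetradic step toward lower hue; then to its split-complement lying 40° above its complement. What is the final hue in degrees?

complement +180°: 164 + 180 = 344°
analog 31° ↑ +31°: 344 + 31 = 375 → 375 − 360 = 15°
square ↓ −90°: 15 − 90 = -75 → -75 + 360 = 285°
split-comp 40° ↑ +220°: 285 + 220 = 505 → 505 − 360 = 145°

145°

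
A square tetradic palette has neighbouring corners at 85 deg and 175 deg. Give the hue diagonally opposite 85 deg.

265°

A square tetradic scheme places four hues 90° apart; opposite corners are 180° apart.
85 + 180 = 265°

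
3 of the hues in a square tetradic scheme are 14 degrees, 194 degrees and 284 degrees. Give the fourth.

A square tetradic scheme places four hues every 90°.
The full set through 14° is {14°, 104°, 194°, 284°}.
Given {14°, 194°, 284°}, the missing hue is 104°.

104°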